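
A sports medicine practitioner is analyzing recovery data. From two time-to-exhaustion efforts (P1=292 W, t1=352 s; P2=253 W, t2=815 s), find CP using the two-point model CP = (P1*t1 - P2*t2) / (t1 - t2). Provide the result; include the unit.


Work in trial 1 = 102784 J
Work in trial 2 = 206195 J
Delta work = -103411 J
Delta time = -463 s
CP = -103411 / -463 = 223.35 W

223.35 W


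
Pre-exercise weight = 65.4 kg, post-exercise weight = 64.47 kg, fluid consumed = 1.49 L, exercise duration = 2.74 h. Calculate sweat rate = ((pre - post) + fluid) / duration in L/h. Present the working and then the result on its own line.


Weight loss = 65.4 - 64.47 = 0.93 kg (approx L)
Total sweat = 0.93 + 1.49 = 2.42 L
Sweat rate = 2.42 / 2.74 = 0.883 L/h

0.883 L/h


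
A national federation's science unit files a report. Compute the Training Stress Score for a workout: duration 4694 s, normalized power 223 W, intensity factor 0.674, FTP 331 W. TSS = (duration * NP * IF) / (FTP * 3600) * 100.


Product = 4694 * 223 * 0.674 = 705517.588
Base = 331 * 3600 = 1191600
TSS = 705517.588 / 1191600 * 100 = 59.21

59.21 TSS


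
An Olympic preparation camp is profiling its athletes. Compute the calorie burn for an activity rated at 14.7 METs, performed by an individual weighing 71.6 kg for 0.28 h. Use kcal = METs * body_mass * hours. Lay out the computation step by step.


Product of METs and mass = 14.7 * 71.6 = 1052.52
Total kcal = 1052.52 * 0.28 = 294.71 kcal

294.71 kcal


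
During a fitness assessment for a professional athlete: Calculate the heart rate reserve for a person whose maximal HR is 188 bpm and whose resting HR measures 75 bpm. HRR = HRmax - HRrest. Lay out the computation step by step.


HRmax = 188 bpm
HRrest = 75 bpm
HRR = 188 - 75 = 113 bpm

113 bpm


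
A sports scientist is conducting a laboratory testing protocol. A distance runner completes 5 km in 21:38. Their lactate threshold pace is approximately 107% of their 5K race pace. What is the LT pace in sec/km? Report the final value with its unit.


Convert to seconds: 21 min 38 s = 1298 s
Pace per km = 1298 / 5 = 259.6 s/km
LT pace = 259.6 * 1.07 = 277.77 s/km

277.77 s/km


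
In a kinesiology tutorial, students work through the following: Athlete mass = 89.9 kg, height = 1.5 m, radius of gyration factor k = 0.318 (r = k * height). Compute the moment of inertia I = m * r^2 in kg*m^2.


r = k * height = 0.318 * 1.5 = 0.477 m
r^2 = 0.477^2 = 0.227529
I = 89.9 * 0.227529 = 20.455 kg*m^2

20.455 kg*m^2


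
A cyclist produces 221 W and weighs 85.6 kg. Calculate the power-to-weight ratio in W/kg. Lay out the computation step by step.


P/W = power / mass
= 221 / 85.6
= 2.582 W/kg

2.582 W/kg


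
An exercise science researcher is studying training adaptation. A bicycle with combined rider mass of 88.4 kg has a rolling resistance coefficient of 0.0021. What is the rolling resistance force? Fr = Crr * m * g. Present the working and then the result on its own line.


Fr = 0.0021 * 88.4 * 9.81
= 0.18564 * 9.81
= 1.821 N

1.821 N


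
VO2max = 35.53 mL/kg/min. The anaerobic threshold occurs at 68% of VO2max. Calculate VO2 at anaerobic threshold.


AT fraction = 68 / 100 = 0.68
AT VO2 = 35.53 * 0.68
= 24.16 mL/kg/min

24.16 mL/kg/min


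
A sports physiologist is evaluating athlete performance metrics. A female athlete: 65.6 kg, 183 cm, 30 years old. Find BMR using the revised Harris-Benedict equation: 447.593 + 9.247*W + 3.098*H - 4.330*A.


Intercept = 447.593
Weight contribution = 9.247 * 65.6 = 606.6032
Height contribution = 3.098 * 183 = 566.934
Age contribution = 4.33 * 30 = 129.9
BMR = 447.593 + 606.6032 + 566.934 - 129.9
= 1491.23 kcal/day

1491.23 kcal/day


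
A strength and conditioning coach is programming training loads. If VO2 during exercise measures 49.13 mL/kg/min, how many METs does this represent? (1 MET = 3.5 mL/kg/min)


METs = VO2 / 3.5 = 49.13 / 3.5 = 14.04

14.04 METs


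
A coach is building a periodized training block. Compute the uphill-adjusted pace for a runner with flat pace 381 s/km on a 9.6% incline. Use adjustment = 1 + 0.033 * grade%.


Adjustment factor = 1 + 0.033 * 9.6 = 1.3168
Grade-adjusted pace = 381 * 1.3168 = 501.7 s/km

501.7 s/km


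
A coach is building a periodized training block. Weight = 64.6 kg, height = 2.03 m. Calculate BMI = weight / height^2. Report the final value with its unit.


height^2 = 2.03^2 = 4.1209
BMI = 64.6 / 4.1209 = 15.68 kg/m^2

15.68 kg/m^2


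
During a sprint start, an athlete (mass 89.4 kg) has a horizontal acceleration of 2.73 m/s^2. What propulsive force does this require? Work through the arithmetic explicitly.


Propulsive force = mass * acceleration
= 89.4 kg * 2.73 m/s^2
= 244.06 N

244.06 N


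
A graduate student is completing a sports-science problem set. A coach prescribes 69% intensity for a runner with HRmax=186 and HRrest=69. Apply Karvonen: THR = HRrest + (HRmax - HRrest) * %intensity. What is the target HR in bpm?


Heart rate reserve = 186 - 69 = 117
Intensity fraction = 69 / 100 = 0.69
THR = 69 + 117 * 0.69 = 149.73 bpm

149.73 bpm


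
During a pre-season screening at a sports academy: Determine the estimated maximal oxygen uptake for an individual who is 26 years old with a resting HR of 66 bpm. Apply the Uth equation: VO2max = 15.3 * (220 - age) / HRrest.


HRmax = 220 - 26 = 194
VO2max = 15.3 * (194 / 66)
= 15.3 * 2.9394
= 44.97 mL/kg/min

44.97 mL/kg/min


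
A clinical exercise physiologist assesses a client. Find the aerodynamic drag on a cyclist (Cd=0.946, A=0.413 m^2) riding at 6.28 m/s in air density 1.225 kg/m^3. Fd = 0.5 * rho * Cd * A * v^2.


Fd = 0.5 * 1.225 * 0.946 * 0.413 * 6.28^2
= 0.5 * 1.225 * 0.946 * 0.413 * 39.4384
= 9.438 N

9.438 N


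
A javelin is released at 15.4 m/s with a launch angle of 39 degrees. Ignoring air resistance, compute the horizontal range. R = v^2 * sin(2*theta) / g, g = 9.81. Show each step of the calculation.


Launch speed squared = 237.16
sin(2 * 39 deg) = 0.978148
Range = 237.16 * 0.978148 / 9.81
= 23.647 m

23.647 m


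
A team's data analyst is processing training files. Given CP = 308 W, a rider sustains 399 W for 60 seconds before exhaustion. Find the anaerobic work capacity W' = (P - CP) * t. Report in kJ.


Excess power = 399 - 308 = 91 W
Work above CP = 91 * 60 = 5460 J
W' = 5.46 kJ

5.46 kJ


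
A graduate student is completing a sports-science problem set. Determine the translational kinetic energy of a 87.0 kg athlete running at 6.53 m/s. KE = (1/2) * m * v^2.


KE = 0.5 * m * v^2
= 0.5 * 87.0 * 6.53^2
= 0.5 * 87.0 * 42.6409
= 1854.88 J

1854.88 J


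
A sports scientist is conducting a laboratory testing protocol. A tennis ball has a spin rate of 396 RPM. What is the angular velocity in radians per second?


Convert RPM to rad/s: multiply by 2*pi and divide by 60
omega = 396 * 2 * pi / 60
= 41.469 rad/s

41.469 rad/s


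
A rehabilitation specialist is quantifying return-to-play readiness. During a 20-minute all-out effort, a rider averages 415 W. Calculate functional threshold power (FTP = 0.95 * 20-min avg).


FTP = 0.95 * 415
= 394.25 W

394.25 W


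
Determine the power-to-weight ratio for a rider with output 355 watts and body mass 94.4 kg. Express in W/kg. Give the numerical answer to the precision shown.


P/W = 355 / 94.4 = 3.761 W/kg

3.761 W/kg


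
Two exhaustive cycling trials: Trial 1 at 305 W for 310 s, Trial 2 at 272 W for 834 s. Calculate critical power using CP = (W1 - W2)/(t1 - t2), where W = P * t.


W1 = 305 * 310 = 94550 J
W2 = 272 * 834 = 226848 J
CP = (94550 - 226848) / (310 - 834)
= -132298 / -524
= 252.48 W

252.48 W


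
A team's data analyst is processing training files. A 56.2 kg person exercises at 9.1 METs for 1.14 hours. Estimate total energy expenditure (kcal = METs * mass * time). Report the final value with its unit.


Energy = METs * mass(kg) * time(h)
= 9.1 * 56.2 * 1.14
= 583.02 kcal

583.02 kcal


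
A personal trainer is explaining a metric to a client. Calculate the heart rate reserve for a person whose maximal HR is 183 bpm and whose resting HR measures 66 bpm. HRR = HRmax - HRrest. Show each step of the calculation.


HRmax = 183 bpm
HRrest = 66 bpm
HRR = 183 - 66 = 117 bpm

117 bpm


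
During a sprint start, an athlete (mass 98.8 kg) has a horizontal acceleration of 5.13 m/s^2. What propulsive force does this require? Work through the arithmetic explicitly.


Propulsive force = mass * acceleration
= 98.8 kg * 5.13 m/s^2
= 506.84 N

506.84 N


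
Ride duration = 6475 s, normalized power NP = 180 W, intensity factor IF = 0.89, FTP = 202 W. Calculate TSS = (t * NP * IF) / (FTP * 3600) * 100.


Numerator = 6475 * 180 * 0.89 = 1037295.0
Denominator = 202 * 3600 = 727200
TSS = 1037295.0 / 727200 * 100
= 142.64

142.64 TSS


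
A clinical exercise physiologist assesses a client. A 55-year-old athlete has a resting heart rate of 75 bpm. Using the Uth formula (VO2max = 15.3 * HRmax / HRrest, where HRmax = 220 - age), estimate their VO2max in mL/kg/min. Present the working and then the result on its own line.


HRmax = 220 - 55 = 165 bpm
Ratio = HRmax / HRrest = 165 / 75 = 2.2
VO2max = 15.3 * 2.2 = 33.66 mL/kg/min

33.66 mL/kg/min


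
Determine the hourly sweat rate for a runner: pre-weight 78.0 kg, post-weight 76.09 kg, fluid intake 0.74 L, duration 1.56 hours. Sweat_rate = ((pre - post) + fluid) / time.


Mass lost = 78.0 - 76.09 = 1.91 kg
Add fluid consumed: 1.91 + 0.74 = 2.65 L total sweat
Sweat rate = 2.65 / 1.56 = 1.699 L/h

1.699 L/h


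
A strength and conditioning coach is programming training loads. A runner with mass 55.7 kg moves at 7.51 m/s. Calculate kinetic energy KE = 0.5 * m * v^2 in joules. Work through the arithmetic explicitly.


v^2 = 7.51^2 = 56.4001
KE = 0.5 * 55.7 * 56.4001
= 1570.74 J

1570.74 J


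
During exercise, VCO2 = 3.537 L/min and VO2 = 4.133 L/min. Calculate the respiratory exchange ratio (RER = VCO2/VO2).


RER = VCO2 / VO2
= 3.537 / 4.133
= 0.8558

0.8558


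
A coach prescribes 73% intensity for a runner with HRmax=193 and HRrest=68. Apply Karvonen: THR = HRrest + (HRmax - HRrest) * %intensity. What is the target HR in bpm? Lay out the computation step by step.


Heart rate reserve = 193 - 68 = 125
Intensity fraction = 73 / 100 = 0.73
THR = 68 + 125 * 0.73 = 159.25 bpm

159.25 bpm


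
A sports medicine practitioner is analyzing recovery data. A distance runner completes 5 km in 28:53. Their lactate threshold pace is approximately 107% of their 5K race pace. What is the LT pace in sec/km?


Convert to seconds: 28 min 53 s = 1733 s
Pace per km = 1733 / 5 = 346.6 s/km
LT pace = 346.6 * 1.07 = 370.86 s/km

370.86 s/km


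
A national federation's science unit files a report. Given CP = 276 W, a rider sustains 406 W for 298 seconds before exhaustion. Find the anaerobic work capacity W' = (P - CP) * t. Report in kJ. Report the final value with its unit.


Excess power = 406 - 276 = 130 W
Work above CP = 130 * 298 = 38740 J
W' = 38.74 kJ

38.74 kJ


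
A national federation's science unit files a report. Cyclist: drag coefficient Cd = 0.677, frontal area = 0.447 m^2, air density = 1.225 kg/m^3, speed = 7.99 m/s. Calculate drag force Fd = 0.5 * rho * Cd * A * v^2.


v^2 = 7.99^2 = 63.8401
Fd = 0.5 * 1.225 * 0.677 * 0.447 * 63.8401
= 11.833 N

11.833 N


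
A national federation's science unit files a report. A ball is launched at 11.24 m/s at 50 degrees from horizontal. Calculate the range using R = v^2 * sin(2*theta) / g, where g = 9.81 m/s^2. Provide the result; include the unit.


sin(2 * 50) = sin(100) = 0.984808
v^2 = 11.24^2 = 126.3376
R = 126.3376 * 0.984808 / 9.81
= 12.683 m

12.683 m


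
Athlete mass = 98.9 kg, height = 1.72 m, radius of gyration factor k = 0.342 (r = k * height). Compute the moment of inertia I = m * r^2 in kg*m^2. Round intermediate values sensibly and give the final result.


r = k * height = 0.342 * 1.72 = 0.58824 m
r^2 = 0.58824^2 = 0.346026
I = 98.9 * 0.346026 = 34.222 kg*m^2

34.222 kg*m^2


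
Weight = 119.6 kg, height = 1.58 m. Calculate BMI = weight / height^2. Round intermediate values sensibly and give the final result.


height^2 = 1.58^2 = 2.4964
BMI = 119.6 / 2.4964 = 47.91 kg/m^2

47.91 kg/m^2


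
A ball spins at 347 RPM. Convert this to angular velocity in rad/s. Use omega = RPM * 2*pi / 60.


omega = 347 * 2 * pi / 60
= 347 * 6.28318531 / 60
= 2180.265 / 60
= 36.338 rad/s

36.338 rad/s


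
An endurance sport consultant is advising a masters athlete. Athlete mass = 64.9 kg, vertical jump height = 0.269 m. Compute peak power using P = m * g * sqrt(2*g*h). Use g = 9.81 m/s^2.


sqrt(2 * 9.81 * 0.269) = sqrt(5.27778) = 2.297342 m/s
P = 64.9 * 9.81 * 2.297342
= 1462.65 W

1462.65 W


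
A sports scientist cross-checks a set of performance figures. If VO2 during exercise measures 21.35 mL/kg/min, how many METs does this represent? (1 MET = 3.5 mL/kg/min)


METs = VO2 / 3.5 = 21.35 / 3.5 = 6.1

6.1 METs


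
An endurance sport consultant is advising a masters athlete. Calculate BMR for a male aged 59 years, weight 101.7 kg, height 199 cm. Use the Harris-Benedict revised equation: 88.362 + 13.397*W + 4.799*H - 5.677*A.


Substituting values:
W term = 13.397 * 101.7 = 1362.4749
H term = 4.799 * 199 = 955.001
A term = 5.677 * 59 = 334.943
BMR = 2070.89 kcal/day

2070.89 kcal/day


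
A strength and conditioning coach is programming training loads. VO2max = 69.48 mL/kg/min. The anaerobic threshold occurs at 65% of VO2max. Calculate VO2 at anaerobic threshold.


AT fraction = 65 / 100 = 0.65
AT VO2 = 69.48 * 0.65
= 45.16 mL/kg/min

45.16 mL/kg/min


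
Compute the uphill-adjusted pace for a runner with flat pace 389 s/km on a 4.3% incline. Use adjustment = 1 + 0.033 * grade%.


Adjustment factor = 1 + 0.033 * 4.3 = 1.1419
Grade-adjusted pace = 389 * 1.1419 = 444.2 s/km

444.2 s/km


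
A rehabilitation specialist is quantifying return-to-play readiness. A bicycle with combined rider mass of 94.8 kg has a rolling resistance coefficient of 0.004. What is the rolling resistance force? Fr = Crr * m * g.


Fr = 0.004 * 94.8 * 9.81
= 0.3792 * 9.81
= 3.72 N

3.72 N


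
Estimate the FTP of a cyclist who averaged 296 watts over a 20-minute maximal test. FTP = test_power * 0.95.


FTP = 296 * 0.95 = 281.2 W

281.2 W


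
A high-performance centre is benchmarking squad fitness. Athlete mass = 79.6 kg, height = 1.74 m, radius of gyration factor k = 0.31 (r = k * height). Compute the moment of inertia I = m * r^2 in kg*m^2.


r = k * height = 0.31 * 1.74 = 0.5394 m
r^2 = 0.5394^2 = 0.290952
I = 79.6 * 0.290952 = 23.16 kg*m^2

23.16 kg*m^2


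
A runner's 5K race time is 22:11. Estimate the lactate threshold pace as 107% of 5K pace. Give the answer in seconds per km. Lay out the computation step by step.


Total race time = 22*60 + 11 = 1331 seconds
5K pace = 1331 / 5 = 266.2 sec/km
LT pace = 266.2 * 1.07 = 284.83 sec/km

284.83 s/km


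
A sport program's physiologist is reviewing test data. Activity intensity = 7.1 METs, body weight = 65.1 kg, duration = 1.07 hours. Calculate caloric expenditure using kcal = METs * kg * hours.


kcal = 7.1 * 65.1 * 1.07
= 462.21 * 1.07
= 494.56 kcal

494.56 kcal


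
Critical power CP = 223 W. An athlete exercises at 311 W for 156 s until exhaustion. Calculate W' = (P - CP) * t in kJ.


P - CP = 311 - 223 = 88 W
W' = 88 * 156 = 13728 J
= 13728 / 1000 = 13.728 kJ

13.728 kJ


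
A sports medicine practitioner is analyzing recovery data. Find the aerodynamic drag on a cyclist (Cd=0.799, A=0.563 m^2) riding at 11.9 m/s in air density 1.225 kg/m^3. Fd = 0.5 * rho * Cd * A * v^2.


Fd = 0.5 * 1.225 * 0.799 * 0.563 * 11.9^2
= 0.5 * 1.225 * 0.799 * 0.563 * 141.61
= 39.017 N

39.017 N


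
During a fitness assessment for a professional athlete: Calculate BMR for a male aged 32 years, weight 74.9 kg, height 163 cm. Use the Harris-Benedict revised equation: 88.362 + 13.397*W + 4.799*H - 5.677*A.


Substituting values:
W term = 13.397 * 74.9 = 1003.4353
H term = 4.799 * 163 = 782.237
A term = 5.677 * 32 = 181.664
BMR = 1692.37 kcal/day

1692.37 kcal/day


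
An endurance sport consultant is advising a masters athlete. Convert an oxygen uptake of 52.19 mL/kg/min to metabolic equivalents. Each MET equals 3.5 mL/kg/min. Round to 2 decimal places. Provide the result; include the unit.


One MET = 3.5 mL/kg/min
Number of METs = 52.19 / 3.5
= 14.91 METs

14.91 METs


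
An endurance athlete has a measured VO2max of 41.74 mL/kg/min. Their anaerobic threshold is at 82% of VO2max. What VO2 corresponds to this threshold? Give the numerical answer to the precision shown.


Anaerobic threshold VO2 = VO2max * 82%
= 41.74 * 0.82
= 34.23 mL/kg/min

34.23 mL/kg/min


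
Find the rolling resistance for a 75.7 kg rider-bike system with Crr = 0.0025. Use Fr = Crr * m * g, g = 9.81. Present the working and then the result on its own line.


m * g = 75.7 * 9.81 = 742.617 N
Fr = 0.0025 * 742.617 = 1.857 N

1.857 N


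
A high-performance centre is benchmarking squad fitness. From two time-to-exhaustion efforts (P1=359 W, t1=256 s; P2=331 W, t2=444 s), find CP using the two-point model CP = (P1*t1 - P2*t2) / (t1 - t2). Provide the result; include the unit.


Work in trial 1 = 91904 J
Work in trial 2 = 146964 J
Delta work = -55060 J
Delta time = -188 s
CP = -55060 / -188 = 292.87 W

292.87 W


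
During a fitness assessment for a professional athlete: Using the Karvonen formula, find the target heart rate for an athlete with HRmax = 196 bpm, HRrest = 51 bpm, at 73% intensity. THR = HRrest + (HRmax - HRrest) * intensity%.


HRR = 196 - 51 = 145
THR = 51 + 145 * 0.73
= 51 + 105.85
= 156.85 bpm

156.85 bpm


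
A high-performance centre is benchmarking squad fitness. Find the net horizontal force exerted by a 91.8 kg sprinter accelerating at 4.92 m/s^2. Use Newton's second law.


Newton's second law: F = m * a
F = 91.8 * 4.92 = 451.66 N

451.66 N


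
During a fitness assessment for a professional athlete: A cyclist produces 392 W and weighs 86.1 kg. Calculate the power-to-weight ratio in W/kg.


P/W = power / mass
= 392 / 86.1
= 4.553 W/kg

4.553 W/kg


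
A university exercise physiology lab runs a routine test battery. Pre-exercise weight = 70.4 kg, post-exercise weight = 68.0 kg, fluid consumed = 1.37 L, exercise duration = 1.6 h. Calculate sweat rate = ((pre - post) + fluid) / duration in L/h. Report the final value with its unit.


Weight loss = 70.4 - 68.0 = 2.4 kg (approx L)
Total sweat = 2.4 + 1.37 = 3.77 L
Sweat rate = 3.77 / 1.6 = 2.356 L/h

2.356 L/h


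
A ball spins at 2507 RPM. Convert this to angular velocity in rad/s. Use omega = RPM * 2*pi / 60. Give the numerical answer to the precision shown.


omega = 2507 * 2 * pi / 60
= 2507 * 6.28318531 / 60
= 15751.946 / 60
= 262.532 rad/s

262.532 rad/s


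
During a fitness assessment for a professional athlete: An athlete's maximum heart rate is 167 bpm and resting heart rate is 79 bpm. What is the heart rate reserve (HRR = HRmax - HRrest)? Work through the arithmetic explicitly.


HRR = HRmax - HRrest
= 167 - 79
= 88 bpm

88 bpm


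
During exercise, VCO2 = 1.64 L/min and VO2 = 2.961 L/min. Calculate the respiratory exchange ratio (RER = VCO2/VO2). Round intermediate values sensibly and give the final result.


RER = VCO2 / VO2
= 1.64 / 2.961
= 0.5539

0.5539


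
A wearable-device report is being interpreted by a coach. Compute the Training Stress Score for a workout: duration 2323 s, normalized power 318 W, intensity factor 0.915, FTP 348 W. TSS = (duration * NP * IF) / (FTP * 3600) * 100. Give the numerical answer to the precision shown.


Product = 2323 * 318 * 0.915 = 675923.31
Base = 348 * 3600 = 1252800
TSS = 675923.31 / 1252800 * 100 = 53.95

53.95 TSS


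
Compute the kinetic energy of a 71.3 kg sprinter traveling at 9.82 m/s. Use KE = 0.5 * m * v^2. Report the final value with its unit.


Velocity squared = 96.4324
KE = 0.5 * 71.3 * 96.4324 = 3437.82 J

3437.82 J


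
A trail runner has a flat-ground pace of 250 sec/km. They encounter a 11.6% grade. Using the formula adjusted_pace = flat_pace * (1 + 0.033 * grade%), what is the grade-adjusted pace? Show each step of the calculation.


Grade factor = 1 + 0.033 * 11.6 = 1.3828
Adjusted = 250 * 1.3828 = 345.7 sec/km

345.7 s/km


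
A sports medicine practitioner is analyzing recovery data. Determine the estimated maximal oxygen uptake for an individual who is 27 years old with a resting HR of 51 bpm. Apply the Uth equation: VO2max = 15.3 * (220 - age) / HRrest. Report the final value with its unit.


HRmax = 220 - 27 = 193
VO2max = 15.3 * (193 / 51)
= 15.3 * 3.7843
= 57.9 mL/kg/min

57.9 mL/kg/min


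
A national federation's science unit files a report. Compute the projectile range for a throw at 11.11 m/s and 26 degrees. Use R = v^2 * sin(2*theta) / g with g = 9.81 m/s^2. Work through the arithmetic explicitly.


Two times the angle = 52 degrees
sin(52) = 0.788011
R = 123.4321 * 0.788011 / 9.81 = 9.915 m

9.915 m


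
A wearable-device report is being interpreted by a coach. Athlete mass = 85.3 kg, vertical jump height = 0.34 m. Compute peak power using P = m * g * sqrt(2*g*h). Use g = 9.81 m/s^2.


sqrt(2 * 9.81 * 0.34) = sqrt(6.6708) = 2.582789 m/s
P = 85.3 * 9.81 * 2.582789
= 2161.26 W

2161.26 W


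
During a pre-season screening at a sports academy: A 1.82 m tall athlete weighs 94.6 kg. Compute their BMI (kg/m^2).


height^2 = 3.3124 m^2
BMI = 94.6 / 3.3124 = 28.56 kg/m^2

28.56 kg/m^2


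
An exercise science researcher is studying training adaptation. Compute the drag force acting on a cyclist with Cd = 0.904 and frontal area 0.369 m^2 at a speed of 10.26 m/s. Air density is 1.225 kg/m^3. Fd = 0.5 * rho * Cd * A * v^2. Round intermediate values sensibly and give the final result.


Step 1: v^2 = 105.2676
Step 2: Fd = 0.5 * 1.225 * 0.904 * 0.369 * 105.2676
= 21.508 N

21.508 N


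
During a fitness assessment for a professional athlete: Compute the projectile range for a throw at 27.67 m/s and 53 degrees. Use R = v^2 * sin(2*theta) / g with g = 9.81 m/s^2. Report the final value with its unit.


Two times the angle = 106 degrees
sin(106) = 0.961262
R = 765.6289 * 0.961262 / 9.81 = 75.022 m

75.022 m


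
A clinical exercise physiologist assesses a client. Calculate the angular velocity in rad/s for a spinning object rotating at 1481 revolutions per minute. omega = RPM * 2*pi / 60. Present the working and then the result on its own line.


omega = RPM * 2*pi / 60
= 1481 * 6.28318531 / 60
= 155.09 rad/s

155.09 rad/s


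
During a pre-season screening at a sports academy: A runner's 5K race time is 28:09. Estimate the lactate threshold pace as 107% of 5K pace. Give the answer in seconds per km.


Total race time = 28*60 + 9 = 1689 seconds
5K pace = 1689 / 5 = 337.8 sec/km
LT pace = 337.8 * 1.07 = 361.45 sec/km

361.45 s/km


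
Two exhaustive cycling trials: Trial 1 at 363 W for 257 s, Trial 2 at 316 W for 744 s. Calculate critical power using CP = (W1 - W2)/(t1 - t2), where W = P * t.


W1 = 363 * 257 = 93291 J
W2 = 316 * 744 = 235104 J
CP = (93291 - 235104) / (257 - 744)
= -141813 / -487
= 291.2 W

291.2 W


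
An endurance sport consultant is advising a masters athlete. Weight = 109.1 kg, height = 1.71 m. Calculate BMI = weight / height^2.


height^2 = 1.71^2 = 2.9241
BMI = 109.1 / 2.9241 = 37.31 kg/m^2

37.31 kg/m^2


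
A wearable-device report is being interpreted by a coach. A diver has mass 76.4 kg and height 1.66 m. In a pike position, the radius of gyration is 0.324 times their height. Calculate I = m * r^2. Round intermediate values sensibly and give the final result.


r = 0.324 * 1.66 = 0.53784 m
I = m * r^2 = 76.4 * 0.289272 = 22.1 kg*m^2

22.1 kg*m^2


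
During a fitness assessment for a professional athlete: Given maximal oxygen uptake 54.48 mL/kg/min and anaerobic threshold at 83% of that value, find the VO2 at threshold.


Percentage as decimal = 0.83
VO2 at AT = 54.48 * 0.83 = 45.22 mL/kg/min

45.22 mL/kg/min


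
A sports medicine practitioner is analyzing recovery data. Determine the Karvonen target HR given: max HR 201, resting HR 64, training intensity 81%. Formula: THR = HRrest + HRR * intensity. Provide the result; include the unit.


HRR = HRmax - HRrest = 201 - 64 = 137
THR = 64 + 137 * 0.81
= 174.97 bpm

174.97 bpm


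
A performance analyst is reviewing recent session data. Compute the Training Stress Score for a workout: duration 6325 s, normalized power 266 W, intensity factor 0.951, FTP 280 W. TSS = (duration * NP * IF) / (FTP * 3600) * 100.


Product = 6325 * 266 * 0.951 = 1600009.95
Base = 280 * 3600 = 1008000
TSS = 1600009.95 / 1008000 * 100 = 158.73

158.73 TSS


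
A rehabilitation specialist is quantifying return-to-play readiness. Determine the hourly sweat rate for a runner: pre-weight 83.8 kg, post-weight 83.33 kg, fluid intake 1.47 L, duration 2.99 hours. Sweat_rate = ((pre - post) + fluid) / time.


Mass lost = 83.8 - 83.33 = 0.47 kg
Add fluid consumed: 0.47 + 1.47 = 1.94 L total sweat
Sweat rate = 1.94 / 2.99 = 0.649 L/h

0.649 L/h


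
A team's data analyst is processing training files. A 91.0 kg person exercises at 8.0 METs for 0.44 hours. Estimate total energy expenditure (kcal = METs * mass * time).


Energy = METs * mass(kg) * time(h)
= 8.0 * 91.0 * 0.44
= 320.32 kcal

320.32 kcal


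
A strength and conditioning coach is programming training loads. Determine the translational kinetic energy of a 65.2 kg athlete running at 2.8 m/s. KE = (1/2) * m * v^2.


KE = 0.5 * m * v^2
= 0.5 * 65.2 * 2.8^2
= 0.5 * 65.2 * 7.84
= 255.58 J

255.58 J


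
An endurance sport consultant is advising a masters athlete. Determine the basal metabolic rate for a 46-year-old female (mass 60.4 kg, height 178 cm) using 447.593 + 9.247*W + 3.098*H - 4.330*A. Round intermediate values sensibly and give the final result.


BMR = 447.593 + 9.247*60.4 + 3.098*178 - 4.330*46
= 1358.38 kcal/day

1358.38 kcal/day


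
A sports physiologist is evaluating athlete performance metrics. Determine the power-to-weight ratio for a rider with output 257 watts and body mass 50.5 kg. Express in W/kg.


P/W = 257 / 50.5 = 5.089 W/kg

5.089 W/kg


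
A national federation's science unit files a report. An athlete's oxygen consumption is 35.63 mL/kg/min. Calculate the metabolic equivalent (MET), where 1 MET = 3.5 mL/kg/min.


MET = VO2 / 3.5
= 35.63 / 3.5
= 10.18 METs

10.18 METs


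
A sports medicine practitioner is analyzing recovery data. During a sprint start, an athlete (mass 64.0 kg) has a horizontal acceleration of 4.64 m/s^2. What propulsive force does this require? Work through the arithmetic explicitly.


Propulsive force = mass * acceleration
= 64.0 kg * 4.64 m/s^2
= 296.96 N

296.96 N


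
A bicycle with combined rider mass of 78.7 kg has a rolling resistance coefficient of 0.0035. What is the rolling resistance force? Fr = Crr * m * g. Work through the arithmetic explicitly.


Fr = 0.0035 * 78.7 * 9.81
= 0.27545 * 9.81
= 2.702 N

2.702 N


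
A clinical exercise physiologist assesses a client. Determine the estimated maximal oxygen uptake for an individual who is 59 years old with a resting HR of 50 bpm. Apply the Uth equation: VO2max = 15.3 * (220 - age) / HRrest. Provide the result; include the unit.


HRmax = 220 - 59 = 161
VO2max = 15.3 * (161 / 50)
= 15.3 * 3.22
= 49.27 mL/kg/min

49.27 mL/kg/min


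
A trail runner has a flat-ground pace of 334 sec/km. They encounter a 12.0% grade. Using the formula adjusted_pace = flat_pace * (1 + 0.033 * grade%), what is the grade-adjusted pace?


Grade factor = 1 + 0.033 * 12.0 = 1.396
Adjusted = 334 * 1.396 = 466.26 sec/km

466.26 s/km


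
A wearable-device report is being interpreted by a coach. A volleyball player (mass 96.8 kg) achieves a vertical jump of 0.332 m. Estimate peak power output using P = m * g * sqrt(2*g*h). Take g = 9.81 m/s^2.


2 * g * h = 2 * 9.81 * 0.332 = 6.51384
sqrt(6.51384) = 2.552223 m/s
P = 96.8 * 9.81 * 2.552223 = 2423.61 W

2423.61 W


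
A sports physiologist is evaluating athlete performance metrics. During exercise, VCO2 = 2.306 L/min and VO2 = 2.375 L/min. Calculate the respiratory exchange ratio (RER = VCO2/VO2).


RER = VCO2 / VO2
= 2.306 / 2.375
= 0.9709

0.9709


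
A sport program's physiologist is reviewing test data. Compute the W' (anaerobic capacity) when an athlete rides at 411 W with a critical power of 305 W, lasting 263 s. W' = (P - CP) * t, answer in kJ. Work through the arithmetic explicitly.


Above-CP power = 106 W
Duration = 263 s
W' = 106 * 263 = 27878 J
Convert: 27878 / 1000 = 27.878 kJ

27.878 kJ


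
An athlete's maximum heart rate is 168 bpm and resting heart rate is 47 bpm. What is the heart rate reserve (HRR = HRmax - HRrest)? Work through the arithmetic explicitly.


HRR = HRmax - HRrest
= 168 - 47
= 121 bpm

121 bpm


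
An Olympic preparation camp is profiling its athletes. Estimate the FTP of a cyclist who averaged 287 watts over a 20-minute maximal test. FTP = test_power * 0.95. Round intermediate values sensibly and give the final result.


FTP = 287 * 0.95 = 272.65 W

272.65 W


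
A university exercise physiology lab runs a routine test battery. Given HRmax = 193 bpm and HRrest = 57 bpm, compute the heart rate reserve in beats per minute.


Heart rate reserve = maximum HR minus resting HR
HRR = 193 - 57 = 136 bpm

136 bpm


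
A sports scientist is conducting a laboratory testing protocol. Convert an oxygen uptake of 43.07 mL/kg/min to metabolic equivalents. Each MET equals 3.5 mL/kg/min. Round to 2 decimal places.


One MET = 3.5 mL/kg/min
Number of METs = 43.07 / 3.5
= 12.31 METs

12.31 METs


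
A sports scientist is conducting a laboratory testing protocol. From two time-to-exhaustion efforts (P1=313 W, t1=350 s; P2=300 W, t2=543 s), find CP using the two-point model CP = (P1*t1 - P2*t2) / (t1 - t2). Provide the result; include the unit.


Work in trial 1 = 109550 J
Work in trial 2 = 162900 J
Delta work = -53350 J
Delta time = -193 s
CP = -53350 / -193 = 276.42 W

276.42 W


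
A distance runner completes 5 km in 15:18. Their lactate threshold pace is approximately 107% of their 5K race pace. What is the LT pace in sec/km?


Convert to seconds: 15 min 18 s = 918 s
Pace per km = 918 / 5 = 183.6 s/km
LT pace = 183.6 * 1.07 = 196.45 s/km

196.45 s/km


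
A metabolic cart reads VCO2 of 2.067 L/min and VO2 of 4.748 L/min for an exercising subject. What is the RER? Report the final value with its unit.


RER = VCO2 / VO2 = 2.067 / 4.748 = 0.4353

0.4353


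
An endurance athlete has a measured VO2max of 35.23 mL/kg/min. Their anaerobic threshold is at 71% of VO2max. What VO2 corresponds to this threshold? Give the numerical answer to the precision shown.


Anaerobic threshold VO2 = VO2max * 71%
= 35.23 * 0.71
= 25.01 mL/kg/min

25.01 mL/kg/min


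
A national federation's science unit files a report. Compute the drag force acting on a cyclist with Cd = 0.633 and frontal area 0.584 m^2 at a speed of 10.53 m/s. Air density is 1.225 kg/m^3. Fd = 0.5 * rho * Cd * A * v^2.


Step 1: v^2 = 110.8809
Step 2: Fd = 0.5 * 1.225 * 0.633 * 0.584 * 110.8809
= 25.106 N

25.106 N


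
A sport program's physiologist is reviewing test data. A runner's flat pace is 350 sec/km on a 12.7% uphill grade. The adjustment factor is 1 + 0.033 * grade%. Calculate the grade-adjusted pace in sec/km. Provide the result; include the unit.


Factor = 1 + 0.033 * 12.7 = 1.4191
Adjusted pace = 350 * 1.4191
= 496.69 sec/km

496.69 s/km


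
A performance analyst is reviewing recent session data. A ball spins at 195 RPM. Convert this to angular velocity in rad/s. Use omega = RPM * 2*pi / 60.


omega = 195 * 2 * pi / 60
= 195 * 6.28318531 / 60
= 1225.221 / 60
= 20.42 rad/s

20.42 rad/s


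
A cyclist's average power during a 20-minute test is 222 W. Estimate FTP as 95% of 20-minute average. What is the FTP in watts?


FTP = 20-min power * 0.95
= 222 * 0.95
= 210.9 W

210.9 W


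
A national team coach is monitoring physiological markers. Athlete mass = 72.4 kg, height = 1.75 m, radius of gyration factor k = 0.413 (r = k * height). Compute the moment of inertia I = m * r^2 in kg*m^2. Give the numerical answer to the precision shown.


r = k * height = 0.413 * 1.75 = 0.72275 m
r^2 = 0.72275^2 = 0.522368
I = 72.4 * 0.522368 = 37.819 kg*m^2

37.819 kg*m^2


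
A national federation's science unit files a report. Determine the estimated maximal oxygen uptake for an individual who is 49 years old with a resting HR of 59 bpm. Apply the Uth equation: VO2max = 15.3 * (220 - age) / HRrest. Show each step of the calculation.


HRmax = 220 - 49 = 171
VO2max = 15.3 * (171 / 59)
= 15.3 * 2.8983
= 44.34 mL/kg/min

44.34 mL/kg/min


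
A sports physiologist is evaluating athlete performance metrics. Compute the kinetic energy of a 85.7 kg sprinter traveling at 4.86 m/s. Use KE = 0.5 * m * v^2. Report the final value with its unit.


Velocity squared = 23.6196
KE = 0.5 * 85.7 * 23.6196 = 1012.1 J

1012.1 J


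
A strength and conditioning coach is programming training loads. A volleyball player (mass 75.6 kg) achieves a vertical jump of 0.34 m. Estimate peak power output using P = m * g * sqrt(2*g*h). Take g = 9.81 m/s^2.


2 * g * h = 2 * 9.81 * 0.34 = 6.6708
sqrt(6.6708) = 2.582789 m/s
P = 75.6 * 9.81 * 2.582789 = 1915.49 W

1915.49 W


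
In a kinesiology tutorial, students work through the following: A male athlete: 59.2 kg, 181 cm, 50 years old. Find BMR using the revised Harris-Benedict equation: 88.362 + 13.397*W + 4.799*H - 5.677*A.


Intercept = 88.362
Weight contribution = 13.397 * 59.2 = 793.1024
Height contribution = 4.799 * 181 = 868.619
Age contribution = 5.677 * 50 = 283.85
BMR = 88.362 + 793.1024 + 868.619 - 283.85
= 1466.23 kcal/day

1466.23 kcal/day


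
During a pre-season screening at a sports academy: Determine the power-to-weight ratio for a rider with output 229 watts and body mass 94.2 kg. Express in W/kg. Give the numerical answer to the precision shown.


P/W = 229 / 94.2 = 2.431 W/kg

2.431 W/kg


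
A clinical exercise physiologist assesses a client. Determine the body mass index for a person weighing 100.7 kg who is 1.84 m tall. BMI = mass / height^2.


BMI = mass / height^2
= 100.7 / 1.84^2
= 100.7 / 3.3856
= 29.74 kg/m^2

29.74 kg/m^2


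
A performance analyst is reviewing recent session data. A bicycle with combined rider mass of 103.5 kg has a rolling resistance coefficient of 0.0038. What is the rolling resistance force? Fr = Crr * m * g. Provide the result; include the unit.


Fr = 0.0038 * 103.5 * 9.81
= 0.3933 * 9.81
= 3.858 N

3.858 N


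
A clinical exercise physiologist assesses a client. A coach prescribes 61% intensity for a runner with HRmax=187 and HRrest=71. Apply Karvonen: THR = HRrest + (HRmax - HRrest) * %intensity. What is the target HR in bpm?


Heart rate reserve = 187 - 71 = 116
Intensity fraction = 61 / 100 = 0.61
THR = 71 + 116 * 0.61 = 141.76 bpm

141.76 bpm


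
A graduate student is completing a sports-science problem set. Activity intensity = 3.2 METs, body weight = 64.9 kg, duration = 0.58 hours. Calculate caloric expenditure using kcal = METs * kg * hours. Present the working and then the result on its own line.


kcal = 3.2 * 64.9 * 0.58
= 207.68 * 0.58
= 120.45 kcal

120.45 kcal


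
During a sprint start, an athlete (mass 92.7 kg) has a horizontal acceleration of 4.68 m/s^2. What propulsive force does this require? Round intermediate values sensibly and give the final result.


Propulsive force = mass * acceleration
= 92.7 kg * 4.68 m/s^2
= 433.84 N

433.84 N


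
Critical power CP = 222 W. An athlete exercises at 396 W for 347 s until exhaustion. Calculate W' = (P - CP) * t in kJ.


P - CP = 396 - 222 = 174 W
W' = 174 * 347 = 60378 J
= 60378 / 1000 = 60.378 kJ

60.378 kJ


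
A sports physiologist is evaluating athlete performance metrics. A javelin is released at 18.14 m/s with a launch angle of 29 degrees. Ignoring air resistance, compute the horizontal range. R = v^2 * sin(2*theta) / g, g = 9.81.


Launch speed squared = 329.0596
sin(2 * 29 deg) = 0.848048
Range = 329.0596 * 0.848048 / 9.81
= 28.446 m

28.446 m


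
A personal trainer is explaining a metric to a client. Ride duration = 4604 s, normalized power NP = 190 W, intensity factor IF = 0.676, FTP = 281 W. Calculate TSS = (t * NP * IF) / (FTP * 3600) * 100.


Numerator = 4604 * 190 * 0.676 = 591337.76
Denominator = 281 * 3600 = 1011600
TSS = 591337.76 / 1011600 * 100
= 58.46

58.46 TSS


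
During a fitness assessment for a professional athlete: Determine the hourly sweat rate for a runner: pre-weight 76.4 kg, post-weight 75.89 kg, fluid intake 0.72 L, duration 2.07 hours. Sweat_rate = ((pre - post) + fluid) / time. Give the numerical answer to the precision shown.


Mass lost = 76.4 - 75.89 = 0.51 kg
Add fluid consumed: 0.51 + 0.72 = 1.23 L total sweat
Sweat rate = 1.23 / 2.07 = 0.594 L/h

0.594 L/h


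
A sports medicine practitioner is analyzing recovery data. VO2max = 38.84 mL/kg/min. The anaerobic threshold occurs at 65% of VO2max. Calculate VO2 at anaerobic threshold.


AT fraction = 65 / 100 = 0.65
AT VO2 = 38.84 * 0.65
= 25.25 mL/kg/min

25.25 mL/kg/min


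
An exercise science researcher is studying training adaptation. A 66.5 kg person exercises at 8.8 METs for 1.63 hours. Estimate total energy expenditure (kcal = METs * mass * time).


Energy = METs * mass(kg) * time(h)
= 8.8 * 66.5 * 1.63
= 953.88 kcal

953.88 kcal


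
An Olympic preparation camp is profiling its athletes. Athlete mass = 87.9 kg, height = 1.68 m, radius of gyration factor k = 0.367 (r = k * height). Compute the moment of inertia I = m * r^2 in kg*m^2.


r = k * height = 0.367 * 1.68 = 0.61656 m
r^2 = 0.61656^2 = 0.380146
I = 87.9 * 0.380146 = 33.415 kg*m^2

33.415 kg*m^2


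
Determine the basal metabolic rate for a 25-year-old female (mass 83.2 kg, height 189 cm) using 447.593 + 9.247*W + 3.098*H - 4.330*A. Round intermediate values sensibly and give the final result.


BMR = 447.593 + 9.247*83.2 + 3.098*189 - 4.330*25
= 1694.22 kcal/day

1694.22 kcal/day


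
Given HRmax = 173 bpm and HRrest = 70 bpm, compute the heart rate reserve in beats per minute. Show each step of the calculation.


Heart rate reserve = maximum HR minus resting HR
HRR = 173 - 70 = 103 bpm

103 bpm


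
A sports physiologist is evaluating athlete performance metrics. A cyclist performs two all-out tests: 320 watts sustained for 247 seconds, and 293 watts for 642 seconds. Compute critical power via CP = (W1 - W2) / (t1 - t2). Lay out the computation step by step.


W1 = P1 * t1 = 320 * 247 = 79040 J
W2 = P2 * t2 = 293 * 642 = 188106 J
CP = (79040 - 188106) / (247 - 642)
= 276.12 W

276.12 W


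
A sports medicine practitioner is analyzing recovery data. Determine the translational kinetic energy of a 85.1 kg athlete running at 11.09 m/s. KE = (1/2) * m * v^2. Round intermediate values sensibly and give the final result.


KE = 0.5 * m * v^2
= 0.5 * 85.1 * 11.09^2
= 0.5 * 85.1 * 122.9881
= 5233.14 J

5233.14 J


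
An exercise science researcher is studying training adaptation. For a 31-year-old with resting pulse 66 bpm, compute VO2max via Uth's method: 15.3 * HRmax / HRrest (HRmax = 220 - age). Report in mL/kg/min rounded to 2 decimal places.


Step 1: HRmax = 220 - 31 = 189 bpm
Step 2: Ratio = 189 / 66 = 2.8636
Step 3: VO2max = 15.3 * 2.8636 = 43.81 mL/kg/min

43.81 mL/kg/min


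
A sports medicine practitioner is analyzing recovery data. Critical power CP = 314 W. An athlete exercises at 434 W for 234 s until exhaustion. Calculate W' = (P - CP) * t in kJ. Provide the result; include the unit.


P - CP = 434 - 314 = 120 W
W' = 120 * 234 = 28080 J
= 28080 / 1000 = 28.08 kJ

28.08 kJ
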